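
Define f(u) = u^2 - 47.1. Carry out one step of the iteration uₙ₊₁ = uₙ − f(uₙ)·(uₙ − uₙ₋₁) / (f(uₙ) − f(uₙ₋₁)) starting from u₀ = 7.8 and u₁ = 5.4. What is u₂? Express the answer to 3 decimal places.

f(7.8) = 13.74000, f(5.4) = -17.94000
u₂ = 5.40000 − (-17.94000)·(5.40000 − 7.80000) / (-17.94000 − 13.74000) = 5.40000 − (43.05600)/(-31.68000) = 6.75909

6.759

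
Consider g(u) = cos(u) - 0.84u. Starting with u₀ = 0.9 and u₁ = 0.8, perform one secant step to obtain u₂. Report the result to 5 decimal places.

0.81553

g(0.9) = -0.1343900, g(0.8) = 0.0247067
u₂ = 0.8000000 − 0.0247067·(0.8000000 − 0.9000000) / (0.0247067 − (-0.1343900)) = 0.8000000 − (-0.0024707)/(0.1590967) = 0.8155294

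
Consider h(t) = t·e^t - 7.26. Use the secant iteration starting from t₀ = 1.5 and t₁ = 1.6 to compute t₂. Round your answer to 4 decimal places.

h(1.5) = -0.537466, h(1.6) = 0.664852
t₂ = 1.600000 − 0.664852·(1.600000 − 1.500000) / (0.664852 − (-0.537466)) = 1.600000 − (0.066485)/(1.202318) = 1.544703

1.5447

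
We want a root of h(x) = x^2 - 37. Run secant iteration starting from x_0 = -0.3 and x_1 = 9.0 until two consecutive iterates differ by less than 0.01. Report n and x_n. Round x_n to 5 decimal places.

n = 6, x_n = 6.08272

h(-0.3) = -36.9100000, h(9.0) = 44.0000000
x_2 = 9.0000000 − 44.0000000·(9.3000000)/(80.9100000) = 3.9425287;  |Δ| = 5.0574713
h(3.9425287) = -21.4564672
x_3 = 3.9425287 − (-21.4564672)·(-5.0574713)/(-65.4564672) = 5.6003552;  |Δ| = 1.6578265
h(5.6003552) = -5.6360212
x_4 = 5.6003552 − (-5.6360212)·(1.6578265)/(15.8204460) = 6.1909546;  |Δ| = 0.5905994
h(6.1909546) = 1.3279189
x_5 = 6.1909546 − 1.3279189·(0.5905994)/(6.9639401) = 6.0783362;  |Δ| = 0.1126184
h(6.0783362) = -0.0538295
x_6 = 6.0783362 − (-0.0538295)·(-0.1126184)/(-1.3817483) = 6.0827235;  |Δ| = 0.0043873
|x_6 − x_5| = 0.0043873 < 0.01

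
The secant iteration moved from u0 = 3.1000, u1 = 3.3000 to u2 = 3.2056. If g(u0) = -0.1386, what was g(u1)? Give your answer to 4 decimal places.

0.1239

The secant line through (3.1000, -0.1386) and (3.3000, g(u1)) crosses zero at u2 = 3.2056.
So (3.1000, -0.1386), (3.3000, g(u1)), (3.2056, 0) are collinear:
g(u1) = -0.1386 · (3.3000 − 3.2056) / (3.1000 − 3.2056) = -0.1386 · (0.094400)/(-0.105600) = 0.123900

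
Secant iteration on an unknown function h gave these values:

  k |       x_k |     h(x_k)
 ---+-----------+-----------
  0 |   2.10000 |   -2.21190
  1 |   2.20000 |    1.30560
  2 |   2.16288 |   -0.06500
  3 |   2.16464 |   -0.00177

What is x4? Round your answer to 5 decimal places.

x4 = 2.16464 − (-0.00177)·(2.16464 − 2.16288) / (-0.00177 − (-0.06500))
   = 2.16464 − (-0.0000031)/(0.0632300) = 2.1646893

2.16469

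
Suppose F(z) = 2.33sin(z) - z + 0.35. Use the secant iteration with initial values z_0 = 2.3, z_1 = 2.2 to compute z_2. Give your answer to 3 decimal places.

F(2.3) = -0.21251, F(2.2) = 0.03380
z_2 = 2.20000 − 0.03380·(2.20000 − 2.30000) / (0.03380 − (-0.21251)) = 2.20000 − (-0.00338)/(0.24630) = 2.21372

2.214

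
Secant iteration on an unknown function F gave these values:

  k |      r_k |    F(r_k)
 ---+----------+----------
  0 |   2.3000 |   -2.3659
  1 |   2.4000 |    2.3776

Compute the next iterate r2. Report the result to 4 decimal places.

r2 = 2.4000 − 2.3776·(2.4000 − 2.3000) / (2.3776 − (-2.3659))
   = 2.4000 − (0.237760)/(4.743500) = 2.349877

2.3499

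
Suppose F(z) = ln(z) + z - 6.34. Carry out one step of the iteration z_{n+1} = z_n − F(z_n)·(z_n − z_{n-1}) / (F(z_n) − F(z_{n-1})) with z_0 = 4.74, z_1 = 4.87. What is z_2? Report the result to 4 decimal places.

4.7764

F(4.74) = -0.043963, F(4.87) = 0.113094
z_2 = 4.870000 − 0.113094·(4.870000 − 4.740000) / (0.113094 − (-0.043963)) = 4.870000 − (0.014702)/(0.157057) = 4.776389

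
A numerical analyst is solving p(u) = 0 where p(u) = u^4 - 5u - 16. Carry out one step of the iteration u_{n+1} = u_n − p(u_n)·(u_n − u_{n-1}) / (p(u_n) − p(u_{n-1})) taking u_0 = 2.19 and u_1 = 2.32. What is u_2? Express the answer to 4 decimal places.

p(2.19) = -3.947425, p(2.32) = 1.370230
u_2 = 2.320000 − 1.370230·(2.320000 − 2.190000) / (1.370230 − (-3.947425)) = 2.320000 − (0.178130)/(5.317655) = 2.286502

2.2865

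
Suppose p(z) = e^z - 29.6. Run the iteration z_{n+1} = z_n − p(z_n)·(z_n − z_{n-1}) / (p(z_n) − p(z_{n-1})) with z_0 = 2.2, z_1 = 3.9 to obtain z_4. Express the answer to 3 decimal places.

p(2.2) = -20.57499, p(3.9) = 19.80245
z_2 = 3.90000 − 19.80245·(3.90000 − 2.20000) / (19.80245 − (-20.57499)) = 3.90000 − (33.66416)/(40.37744) = 3.06626
p(3.06626) = -8.13845
z_3 = 3.06626 − (-8.13845)·(3.06626 − 3.90000) / (-8.13845 − 19.80245) = 3.06626 − (6.78533)/(-27.94090) = 3.30911
p(3.30911) = -2.23927
z_4 = 3.30911 − (-2.23927)·(3.30911 − 3.06626) / (-2.23927 − (-8.13845)) = 3.30911 − (-0.54380)/(5.89918) = 3.40129

3.401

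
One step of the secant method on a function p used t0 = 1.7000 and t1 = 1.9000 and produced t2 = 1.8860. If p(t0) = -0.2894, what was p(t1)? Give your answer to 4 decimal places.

The secant line through (1.7000, -0.2894) and (1.9000, p(t1)) crosses zero at t2 = 1.8860.
So (1.7000, -0.2894), (1.9000, p(t1)), (1.8860, 0) are collinear:
p(t1) = -0.2894 · (1.9000 − 1.8860) / (1.7000 − 1.8860) = -0.2894 · (0.014000)/(-0.186000) = 0.021783

0.0218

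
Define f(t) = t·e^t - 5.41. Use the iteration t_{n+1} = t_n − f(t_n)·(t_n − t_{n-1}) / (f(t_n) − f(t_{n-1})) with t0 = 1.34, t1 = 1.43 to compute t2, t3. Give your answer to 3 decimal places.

1.371, 1.372

f(1.34) = -0.29248, f(1.43) = 0.56554
t2 = 1.43000 − 0.56554·(1.43000 − 1.34000) / (0.56554 − (-0.29248)) = 1.43000 − (0.05090)/(0.85802) = 1.37068
f(1.37068) = -0.01223
t3 = 1.37068 − (-0.01223)·(1.37068 − 1.43000) / (-0.01223 − 0.56554) = 1.37068 − (0.00073)/(-0.57777) = 1.37194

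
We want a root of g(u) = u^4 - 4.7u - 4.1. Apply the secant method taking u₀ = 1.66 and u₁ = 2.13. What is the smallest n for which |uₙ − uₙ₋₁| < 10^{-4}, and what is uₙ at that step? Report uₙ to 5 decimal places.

g(1.66) = -4.3086686, g(2.13) = 6.4724616
u₂ = 2.1300000 − 6.4724616·(0.4700000)/(10.7811302) = 1.8478351;  |Δ| = 0.2821649
g(1.8478351) = -1.1260527
u₃ = 1.8478351 − (-1.1260527)·(-0.2821649)/(-7.5985143) = 1.8896502;  |Δ| = 0.0418151
g(1.8896502) = -0.2309023
u₄ = 1.8896502 − (-0.2309023)·(0.0418151)/(0.8951504) = 1.9004363;  |Δ| = 0.0107861
g(1.9004363) = 0.0120233
u₅ = 1.9004363 − 0.0120233·(0.0107861)/(0.2429256) = 1.8999024;  |Δ| = 0.0005338
g(1.8999024) = -0.0001181
u₆ = 1.8999024 − (-0.0001181)·(-0.0005338)/(-0.0121414) = 1.8999076;  |Δ| = 0.0000052
|u₆ − u₅| = 0.0000052 < 10^{-4}

n = 6, uₙ = 1.89991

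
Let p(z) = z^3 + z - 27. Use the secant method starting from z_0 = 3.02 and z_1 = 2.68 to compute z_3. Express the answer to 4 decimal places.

p(3.02) = 3.563608, p(2.68) = -5.071168
z_2 = 2.680000 − (-5.071168)·(2.680000 − 3.020000) / (-5.071168 − 3.563608) = 2.680000 − (1.724197)/(-8.634776) = 2.879681
p(2.879681) = -0.240395
z_3 = 2.879681 − (-0.240395)·(2.879681 − 2.680000) / (-0.240395 − (-5.071168)) = 2.879681 − (-0.048002)/(4.830773) = 2.889617

2.8896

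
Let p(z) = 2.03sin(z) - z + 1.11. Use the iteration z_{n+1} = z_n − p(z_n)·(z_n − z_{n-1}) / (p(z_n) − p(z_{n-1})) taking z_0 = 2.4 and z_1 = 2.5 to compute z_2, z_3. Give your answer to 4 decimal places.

p(2.4) = 0.081190, p(2.5) = -0.175102
z_2 = 2.500000 − (-0.175102)·(2.500000 − 2.400000) / (-0.175102 − 0.081190) = 2.500000 − (-0.017510)/(-0.256292) = 2.431679
p(2.431679) = 0.001411
z_3 = 2.431679 − 0.001411·(2.431679 − 2.500000) / (0.001411 − (-0.175102)) = 2.431679 − (-0.000096)/(0.176513) = 2.432225

2.4317, 2.4322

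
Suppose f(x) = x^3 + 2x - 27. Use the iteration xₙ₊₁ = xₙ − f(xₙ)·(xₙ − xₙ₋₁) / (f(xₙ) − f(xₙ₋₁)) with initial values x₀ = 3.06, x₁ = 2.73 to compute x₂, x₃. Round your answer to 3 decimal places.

f(3.06) = 7.77262, f(2.73) = -1.19358
x₂ = 2.73000 − (-1.19358)·(2.73000 − 3.06000) / (-1.19358 − 7.77262) = 2.73000 − (0.39388)/(-8.96620) = 2.77393
f(2.77393) = -0.10762
x₃ = 2.77393 − (-0.10762)·(2.77393 − 2.73000) / (-0.10762 − (-1.19358)) = 2.77393 − (-0.00473)/(1.08596) = 2.77828

2.774, 2.778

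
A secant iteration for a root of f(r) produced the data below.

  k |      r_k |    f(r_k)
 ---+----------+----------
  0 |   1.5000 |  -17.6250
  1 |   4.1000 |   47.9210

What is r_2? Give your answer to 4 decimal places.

2.1991

r_2 = 4.1000 − 47.9210·(4.1000 − 1.5000) / (47.9210 − (-17.6250))
   = 4.1000 − (124.594600)/(65.546000) = 2.199127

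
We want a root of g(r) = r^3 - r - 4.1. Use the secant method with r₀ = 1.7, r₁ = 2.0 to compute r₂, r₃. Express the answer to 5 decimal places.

g(1.7) = -0.8870000, g(2.0) = 1.9000000
r₂ = 2.0000000 − 1.9000000·(2.0000000 − 1.7000000) / (1.9000000 − (-0.8870000)) = 2.0000000 − (0.5700000)/(2.7870000) = 1.7954790
g(1.7954790) = -0.1073128
r₃ = 1.7954790 − (-0.1073128)·(1.7954790 − 2.0000000) / (-0.1073128 − 1.9000000) = 1.7954790 − (0.0219477)/(-2.0073128) = 1.8064129

1.79548, 1.80641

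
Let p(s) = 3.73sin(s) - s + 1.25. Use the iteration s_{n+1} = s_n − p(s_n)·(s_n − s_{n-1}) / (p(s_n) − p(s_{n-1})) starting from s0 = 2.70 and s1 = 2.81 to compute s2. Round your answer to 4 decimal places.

2.7324

p(2.70) = 0.144127, p(2.81) = -0.345701
s2 = 2.810000 − (-0.345701)·(2.810000 − 2.700000) / (-0.345701 − 0.144127) = 2.810000 − (-0.038027)/(-0.489828) = 2.732366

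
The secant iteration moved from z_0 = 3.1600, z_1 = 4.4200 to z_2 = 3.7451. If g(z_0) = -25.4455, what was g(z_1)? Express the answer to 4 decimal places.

29.3508

The secant line through (3.1600, -25.4455) and (4.4200, g(z_1)) crosses zero at z_2 = 3.7451.
So (3.1600, -25.4455), (4.4200, g(z_1)), (3.7451, 0) are collinear:
g(z_1) = -25.4455 · (4.4200 − 3.7451) / (3.1600 − 3.7451) = -25.4455 · (0.674900)/(-0.585100) = 29.350825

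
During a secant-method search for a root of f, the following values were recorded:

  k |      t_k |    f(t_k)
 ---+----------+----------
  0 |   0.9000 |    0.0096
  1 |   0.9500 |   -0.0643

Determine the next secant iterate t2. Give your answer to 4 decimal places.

t2 = 0.9500 − (-0.0643)·(0.9500 − 0.9000) / (-0.0643 − 0.0096)
   = 0.9500 − (-0.003215)/(-0.073900) = 0.906495

0.9065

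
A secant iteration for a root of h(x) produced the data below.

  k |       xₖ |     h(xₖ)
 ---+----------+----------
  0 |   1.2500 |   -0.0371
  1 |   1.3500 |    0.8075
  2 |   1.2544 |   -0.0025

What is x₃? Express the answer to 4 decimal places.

x₃ = 1.2544 − (-0.0025)·(1.2544 − 1.3500) / (-0.0025 − 0.8075)
   = 1.2544 − (0.000239)/(-0.810000) = 1.254695

1.2547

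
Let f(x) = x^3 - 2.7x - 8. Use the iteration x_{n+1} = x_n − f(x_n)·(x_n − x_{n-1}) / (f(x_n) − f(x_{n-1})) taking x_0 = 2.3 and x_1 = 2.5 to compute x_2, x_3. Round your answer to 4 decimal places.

f(2.3) = -2.043000, f(2.5) = 0.875000
x_2 = 2.500000 − 0.875000·(2.500000 − 2.300000) / (0.875000 − (-2.043000)) = 2.500000 − (0.175000)/(2.918000) = 2.440027
f(2.440027) = -0.060800
x_3 = 2.440027 − (-0.060800)·(2.440027 − 2.500000) / (-0.060800 − 0.875000) = 2.440027 − (0.003646)/(-0.935800) = 2.443924

2.4400, 2.4439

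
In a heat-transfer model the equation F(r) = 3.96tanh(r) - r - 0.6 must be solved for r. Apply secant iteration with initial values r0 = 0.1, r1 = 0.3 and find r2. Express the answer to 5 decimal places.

F(0.1) = -0.3053147, F(0.3) = 0.2535979
r2 = 0.3000000 − 0.2535979·(0.3000000 − 0.1000000) / (0.2535979 − (-0.3053147)) = 0.3000000 − (0.0507196)/(0.5589127) = 0.2092531

0.20925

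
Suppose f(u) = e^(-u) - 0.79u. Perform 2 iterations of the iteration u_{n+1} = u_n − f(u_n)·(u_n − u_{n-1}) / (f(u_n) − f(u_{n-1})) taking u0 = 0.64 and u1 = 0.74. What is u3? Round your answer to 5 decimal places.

f(0.64) = 0.0216924, f(0.74) = -0.1074861
u2 = 0.7400000 − (-0.1074861)·(0.7400000 − 0.6400000) / (-0.1074861 − 0.0216924) = 0.7400000 − (-0.0107486)/(-0.1291785) = 0.6567926
f(0.6567926) = -0.0003544
u3 = 0.6567926 − (-0.0003544)·(0.6567926 − 0.7400000) / (-0.0003544 − (-0.1074861)) = 0.6567926 − (0.0000295)/(0.1071317) = 0.6565173

0.65652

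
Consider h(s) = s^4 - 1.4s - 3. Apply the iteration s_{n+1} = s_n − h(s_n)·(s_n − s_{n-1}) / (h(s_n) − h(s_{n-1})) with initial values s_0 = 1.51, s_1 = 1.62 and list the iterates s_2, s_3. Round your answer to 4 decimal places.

1.5039, 1.5032

h(1.51) = 0.084856, h(1.62) = 1.619475
s_2 = 1.620000 − 1.619475·(1.620000 − 1.510000) / (1.619475 − 0.084856) = 1.620000 − (0.178142)/(1.534619) = 1.503918
h(1.503918) = 0.010111
s_3 = 1.503918 − 0.010111·(1.503918 − 1.620000) / (0.010111 − 1.619475) = 1.503918 − (-0.001174)/(-1.609365) = 1.503188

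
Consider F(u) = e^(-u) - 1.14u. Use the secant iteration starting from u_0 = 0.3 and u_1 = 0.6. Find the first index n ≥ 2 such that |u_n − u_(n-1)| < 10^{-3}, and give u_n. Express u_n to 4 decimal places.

n = 4, u_n = 0.5210

F(0.3) = 0.398818, F(0.6) = -0.135188
u_2 = 0.600000 − (-0.135188)·(0.300000)/(-0.534007) = 0.524052;  |Δ| = 0.075948
F(0.524052) = -0.005304
u_3 = 0.524052 − (-0.005304)·(-0.075948)/(0.129885) = 0.520951;  |Δ| = 0.003101
F(0.520951) = 0.000071
u_4 = 0.520951 − 0.000071·(-0.003101)/(0.005374) = 0.520992;  |Δ| = 0.000041
|u_4 − u_3| = 0.000041 < 10^{-3}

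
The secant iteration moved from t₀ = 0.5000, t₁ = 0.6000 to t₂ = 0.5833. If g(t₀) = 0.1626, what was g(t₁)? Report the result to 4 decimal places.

-0.0326

The secant line through (0.5000, 0.1626) and (0.6000, g(t₁)) crosses zero at t₂ = 0.5833.
So (0.5000, 0.1626), (0.6000, g(t₁)), (0.5833, 0) are collinear:
g(t₁) = 0.1626 · (0.6000 − 0.5833) / (0.5000 − 0.5833) = 0.1626 · (0.016700)/(-0.083300) = -0.032598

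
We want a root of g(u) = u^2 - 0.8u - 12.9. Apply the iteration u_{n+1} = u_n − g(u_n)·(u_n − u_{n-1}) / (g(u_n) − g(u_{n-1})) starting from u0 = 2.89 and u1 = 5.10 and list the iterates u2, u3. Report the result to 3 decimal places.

3.844, 3.991

g(2.89) = -6.85990, g(5.10) = 9.03000
u2 = 5.10000 − 9.03000·(5.10000 − 2.89000) / (9.03000 − (-6.85990)) = 5.10000 − (19.95630)/(15.88990) = 3.84409
g(3.84409) = -1.19825
u3 = 3.84409 − (-1.19825)·(3.84409 − 5.10000) / (-1.19825 − 9.03000) = 3.84409 − (1.50490)/(-10.22825) = 3.99122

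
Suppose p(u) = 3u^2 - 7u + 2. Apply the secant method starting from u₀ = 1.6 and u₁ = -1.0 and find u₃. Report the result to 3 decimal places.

p(1.6) = -1.52000, p(-1.0) = 12.00000
u₂ = -1.00000 − 12.00000·(-1.00000 − 1.60000) / (12.00000 − (-1.52000)) = -1.00000 − (-31.20000)/(13.52000) = 1.30769
p(1.30769) = -2.02367
u₃ = 1.30769 − (-2.02367)·(1.30769 − (-1.00000)) / (-2.02367 − 12.00000) = 1.30769 − (-4.67000)/(-14.02367) = 0.97468

0.975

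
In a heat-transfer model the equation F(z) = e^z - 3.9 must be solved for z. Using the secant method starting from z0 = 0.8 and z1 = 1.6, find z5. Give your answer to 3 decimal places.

F(0.8) = -1.67446, F(1.6) = 1.05303
z2 = 1.60000 − 1.05303·(1.60000 − 0.80000) / (1.05303 − (-1.67446)) = 1.60000 − (0.84243)/(2.72749) = 1.29114
F(1.29114) = -0.26309
z3 = 1.29114 − (-0.26309)·(1.29114 − 1.60000) / (-0.26309 − 1.05303) = 1.29114 − (0.08126)/(-1.31612) = 1.35288
F(1.35288) = -0.03146
z4 = 1.35288 − (-0.03146)·(1.35288 − 1.29114) / (-0.03146 − (-0.26309)) = 1.35288 − (-0.00194)/(0.23162) = 1.36126
F(1.36126) = 0.00112
z5 = 1.36126 − 0.00112·(1.36126 − 1.35288) / (0.00112 − (-0.03146)) = 1.36126 − (0.00001)/(0.03258) = 1.36098

1.361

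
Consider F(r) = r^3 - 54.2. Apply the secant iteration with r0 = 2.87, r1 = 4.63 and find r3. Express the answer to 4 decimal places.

3.7439

F(2.87) = -30.560097, F(4.63) = 45.052847
r2 = 4.630000 − 45.052847·(4.630000 − 2.870000) / (45.052847 − (-30.560097)) = 4.630000 − (79.293011)/(75.612944) = 3.581330
F(3.581330) = -8.266124
r3 = 3.581330 − (-8.266124)·(3.581330 − 4.630000) / (-8.266124 − 45.052847) = 3.581330 − (8.668434)/(-53.318971) = 3.743907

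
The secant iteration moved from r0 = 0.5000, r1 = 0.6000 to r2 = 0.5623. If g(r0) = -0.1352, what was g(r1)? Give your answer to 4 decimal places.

0.0818

The secant line through (0.5000, -0.1352) and (0.6000, g(r1)) crosses zero at r2 = 0.5623.
So (0.5000, -0.1352), (0.6000, g(r1)), (0.5623, 0) are collinear:
g(r1) = -0.1352 · (0.6000 − 0.5623) / (0.5000 − 0.5623) = -0.1352 · (0.037700)/(-0.062300) = 0.081814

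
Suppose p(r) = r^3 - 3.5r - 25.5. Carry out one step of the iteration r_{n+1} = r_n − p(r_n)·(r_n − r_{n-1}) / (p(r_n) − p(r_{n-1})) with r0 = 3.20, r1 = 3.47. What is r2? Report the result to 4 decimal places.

p(3.20) = -3.932000, p(3.47) = 4.136923
r2 = 3.470000 − 4.136923·(3.470000 − 3.200000) / (4.136923 − (-3.932000)) = 3.470000 − (1.116969)/(8.068923) = 3.331571

3.3316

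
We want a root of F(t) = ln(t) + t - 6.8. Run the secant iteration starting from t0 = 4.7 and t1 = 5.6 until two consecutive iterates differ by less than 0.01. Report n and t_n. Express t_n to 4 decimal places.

n = 3, t_n = 5.1592

F(4.7) = -0.552437, F(5.6) = 0.522767
t2 = 5.600000 − 0.522767·(0.900000)/(1.075204) = 5.162418;  |Δ| = 0.437582
F(5.162418) = 0.003823
t3 = 5.162418 − 0.003823·(-0.437582)/(-0.518944) = 5.159194;  |Δ| = 0.003224
|t3 − t2| = 0.003224 < 0.01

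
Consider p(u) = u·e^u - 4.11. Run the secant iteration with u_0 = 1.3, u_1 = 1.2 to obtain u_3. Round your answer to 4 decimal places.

1.2170

p(1.3) = 0.660086, p(1.2) = -0.125860
u_2 = 1.200000 − (-0.125860)·(1.200000 − 1.300000) / (-0.125860 − 0.660086) = 1.200000 − (0.012586)/(-0.785945) = 1.216014
p(1.216014) = -0.007519
u_3 = 1.216014 − (-0.007519)·(1.216014 − 1.200000) / (-0.007519 − (-0.125860)) = 1.216014 − (-0.000120)/(0.118341) = 1.217031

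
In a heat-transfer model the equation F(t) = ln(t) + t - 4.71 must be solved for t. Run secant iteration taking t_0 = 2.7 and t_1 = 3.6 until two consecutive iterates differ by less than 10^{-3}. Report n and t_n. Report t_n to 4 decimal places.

F(2.7) = -1.016748, F(3.6) = 0.170934
t_2 = 3.600000 − 0.170934·(0.900000)/(1.187682) = 3.470470;  |Δ| = 0.129530
F(3.470470) = 0.004760
t_3 = 3.470470 − 0.004760·(-0.129530)/(-0.166174) = 3.466760;  |Δ| = 0.003710
F(3.466760) = -0.000020
t_4 = 3.466760 − (-0.000020)·(-0.003710)/(-0.004780) = 3.466775;  |Δ| = 0.000016
|t_4 − t_3| = 0.000016 < 10^{-3}

n = 4, t_n = 3.4668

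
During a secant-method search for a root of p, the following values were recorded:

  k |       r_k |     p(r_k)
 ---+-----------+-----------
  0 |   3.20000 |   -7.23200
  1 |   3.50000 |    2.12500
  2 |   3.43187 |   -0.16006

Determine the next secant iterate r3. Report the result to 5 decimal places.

r3 = 3.43187 − (-0.16006)·(3.43187 − 3.50000) / (-0.16006 − 2.12500)
   = 3.43187 − (0.0109049)/(-2.2850600) = 3.4366423

3.43664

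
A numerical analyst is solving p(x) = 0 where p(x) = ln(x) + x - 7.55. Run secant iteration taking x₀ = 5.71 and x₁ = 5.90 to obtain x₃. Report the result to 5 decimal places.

5.79330

p(5.71) = -0.0977810, p(5.90) = 0.1249524
x₂ = 5.9000000 − 0.1249524·(5.9000000 − 5.7100000) / (0.1249524 − (-0.0977810)) = 5.9000000 − (0.0237409)/(0.2227333) = 5.7934109
p(5.7934109) = 0.0001321
x₃ = 5.7934109 − 0.0001321·(5.7934109 − 5.9000000) / (0.0001321 − 0.1249524) = 5.7934109 − (-0.0000141)/(-0.1248202) = 5.7932981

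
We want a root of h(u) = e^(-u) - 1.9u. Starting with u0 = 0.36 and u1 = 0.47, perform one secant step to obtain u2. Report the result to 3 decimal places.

h(0.36) = 0.01368, h(0.47) = -0.26800
u2 = 0.47000 − (-0.26800)·(0.47000 − 0.36000) / (-0.26800 − 0.01368) = 0.47000 − (-0.02948)/(-0.28167) = 0.36534

0.365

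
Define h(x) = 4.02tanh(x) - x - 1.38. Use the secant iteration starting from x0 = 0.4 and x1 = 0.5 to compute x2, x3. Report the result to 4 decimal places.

h(0.4) = -0.252605, h(0.5) = -0.022289
x2 = 0.500000 − (-0.022289)·(0.500000 − 0.400000) / (-0.022289 − (-0.252605)) = 0.500000 − (-0.002229)/(0.230316) = 0.509678
h(0.509678) = -0.001508
x3 = 0.509678 − (-0.001508)·(0.509678 − 0.500000) / (-0.001508 − (-0.022289)) = 0.509678 − (-0.000015)/(0.020781) = 0.510380

0.5097, 0.5104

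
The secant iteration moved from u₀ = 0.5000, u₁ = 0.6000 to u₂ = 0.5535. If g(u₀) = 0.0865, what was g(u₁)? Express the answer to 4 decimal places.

-0.0752

The secant line through (0.5000, 0.0865) and (0.6000, g(u₁)) crosses zero at u₂ = 0.5535.
So (0.5000, 0.0865), (0.6000, g(u₁)), (0.5535, 0) are collinear:
g(u₁) = 0.0865 · (0.6000 − 0.5535) / (0.5000 − 0.5535) = 0.0865 · (0.046500)/(-0.053500) = -0.075182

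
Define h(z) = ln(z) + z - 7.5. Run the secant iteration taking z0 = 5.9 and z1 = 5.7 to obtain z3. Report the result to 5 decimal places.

h(5.9) = 0.1749524, h(5.7) = -0.0595338
z2 = 5.7000000 − (-0.0595338)·(5.7000000 − 5.9000000) / (-0.0595338 − 0.1749524) = 5.7000000 − (0.0119068)/(-0.2344862) = 5.7507781
h(5.7507781) = 0.0001133
z3 = 5.7507781 − 0.0001133·(5.7507781 − 5.7000000) / (0.0001133 − (-0.0595338)) = 5.7507781 − (0.0000058)/(0.0596471) = 5.7506817

5.75068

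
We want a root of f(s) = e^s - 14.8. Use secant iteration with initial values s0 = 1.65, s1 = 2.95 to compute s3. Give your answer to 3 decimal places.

f(1.65) = -9.59302, f(2.95) = 4.30595
s2 = 2.95000 − 4.30595·(2.95000 − 1.65000) / (4.30595 − (-9.59302)) = 2.95000 − (5.59774)/(13.89897) = 2.54726
f(2.54726) = -2.02800
s3 = 2.54726 − (-2.02800)·(2.54726 − 2.95000) / (-2.02800 − 4.30595) = 2.54726 − (0.81677)/(-6.33396) = 2.67621

2.676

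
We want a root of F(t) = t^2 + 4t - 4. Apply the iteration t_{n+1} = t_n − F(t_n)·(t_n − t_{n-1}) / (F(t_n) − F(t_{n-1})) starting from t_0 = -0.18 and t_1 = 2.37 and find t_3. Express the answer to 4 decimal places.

F(-0.18) = -4.687600, F(2.37) = 11.096900
t_2 = 2.370000 − 11.096900·(2.370000 − (-0.180000)) / (11.096900 − (-4.687600)) = 2.370000 − (28.297095)/(15.784500) = 0.577286
F(0.577286) = -1.357597
t_3 = 0.577286 − (-1.357597)·(0.577286 − 2.370000) / (-1.357597 − 11.096900) = 0.577286 − (2.433784)/(-12.454497) = 0.772700

0.7727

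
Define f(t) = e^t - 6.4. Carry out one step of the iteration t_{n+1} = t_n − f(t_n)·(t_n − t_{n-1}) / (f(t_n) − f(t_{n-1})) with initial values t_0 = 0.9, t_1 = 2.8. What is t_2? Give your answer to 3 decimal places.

1.435

f(0.9) = -3.94040, f(2.8) = 10.04465
t_2 = 2.80000 − 10.04465·(2.80000 − 0.90000) / (10.04465 − (-3.94040)) = 2.80000 − (19.08483)/(13.98504) = 1.43534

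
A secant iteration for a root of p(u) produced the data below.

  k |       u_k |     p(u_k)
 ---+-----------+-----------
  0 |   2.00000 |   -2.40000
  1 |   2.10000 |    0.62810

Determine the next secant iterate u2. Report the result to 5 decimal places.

2.07926

u2 = 2.10000 − 0.62810·(2.10000 − 2.00000) / (0.62810 − (-2.40000))
   = 2.10000 − (0.0628100)/(3.0281000) = 2.0792576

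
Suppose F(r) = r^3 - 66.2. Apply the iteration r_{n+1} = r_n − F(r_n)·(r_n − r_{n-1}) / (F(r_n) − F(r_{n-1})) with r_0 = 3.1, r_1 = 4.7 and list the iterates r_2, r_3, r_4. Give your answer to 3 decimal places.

3.887, 4.022, 4.046

F(3.1) = -36.40900, F(4.7) = 37.62300
r_2 = 4.70000 − 37.62300·(4.70000 − 3.10000) / (37.62300 − (-36.40900)) = 4.70000 − (60.19680)/(74.03200) = 3.88688
F(3.88688) = -7.47759
r_3 = 3.88688 − (-7.47759)·(3.88688 − 4.70000) / (-7.47759 − 37.62300) = 3.88688 − (6.08017)/(-45.10059) = 4.02169
F(4.02169) = -1.15299
r_4 = 4.02169 − (-1.15299)·(4.02169 − 3.88688) / (-1.15299 − (-7.47759)) = 4.02169 − (-0.15544)/(6.32461) = 4.04627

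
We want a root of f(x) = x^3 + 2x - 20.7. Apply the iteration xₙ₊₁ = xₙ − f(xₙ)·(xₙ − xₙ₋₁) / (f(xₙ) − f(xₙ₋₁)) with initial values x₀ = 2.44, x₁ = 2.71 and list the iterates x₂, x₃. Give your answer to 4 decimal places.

f(2.44) = -1.293216, f(2.71) = 4.622511
x₂ = 2.710000 − 4.622511·(2.710000 − 2.440000) / (4.622511 − (-1.293216)) = 2.710000 − (1.248078)/(5.915727) = 2.499024
f(2.499024) = -0.095250
x₃ = 2.499024 − (-0.095250)·(2.499024 − 2.710000) / (-0.095250 − 4.622511) = 2.499024 − (0.020096)/(-4.717761) = 2.503283

2.4990, 2.5033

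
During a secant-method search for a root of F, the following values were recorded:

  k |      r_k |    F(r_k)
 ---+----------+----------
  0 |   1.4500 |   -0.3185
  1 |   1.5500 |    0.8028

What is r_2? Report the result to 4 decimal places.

r_2 = 1.5500 − 0.8028·(1.5500 − 1.4500) / (0.8028 − (-0.3185))
   = 1.5500 − (0.080280)/(1.121300) = 1.478405

1.4784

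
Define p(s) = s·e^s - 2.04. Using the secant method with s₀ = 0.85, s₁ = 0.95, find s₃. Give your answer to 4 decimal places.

p(0.85) = -0.051300, p(0.95) = 0.416424
s₂ = 0.950000 − 0.416424·(0.950000 − 0.850000) / (0.416424 − (-0.051300)) = 0.950000 − (0.041642)/(0.467724) = 0.860968
p(0.860968) = -0.003424
s₃ = 0.860968 − (-0.003424)·(0.860968 − 0.950000) / (-0.003424 − 0.416424) = 0.860968 − (0.000305)/(-0.419848) = 0.861694

0.8617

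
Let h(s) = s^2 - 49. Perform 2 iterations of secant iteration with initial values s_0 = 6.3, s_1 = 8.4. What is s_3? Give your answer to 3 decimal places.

6.994

h(6.3) = -9.31000, h(8.4) = 21.56000
s_2 = 8.40000 − 21.56000·(8.40000 − 6.30000) / (21.56000 − (-9.31000)) = 8.40000 − (45.27600)/(30.87000) = 6.93333
h(6.93333) = -0.92889
s_3 = 6.93333 − (-0.92889)·(6.93333 − 8.40000) / (-0.92889 − 21.56000) = 6.93333 − (1.36237)/(-22.48889) = 6.99391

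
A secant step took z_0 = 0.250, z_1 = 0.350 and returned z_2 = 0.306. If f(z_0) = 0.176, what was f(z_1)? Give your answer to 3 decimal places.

The secant line through (0.250, 0.176) and (0.350, f(z_1)) crosses zero at z_2 = 0.306.
So (0.250, 0.176), (0.350, f(z_1)), (0.306, 0) are collinear:
f(z_1) = 0.176 · (0.350 − 0.306) / (0.250 − 0.306) = 0.176 · (0.04400)/(-0.05600) = -0.13829

-0.138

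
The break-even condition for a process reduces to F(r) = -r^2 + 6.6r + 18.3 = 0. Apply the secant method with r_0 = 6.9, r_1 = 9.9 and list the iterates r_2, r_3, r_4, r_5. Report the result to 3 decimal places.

8.491, 8.681, 8.703, 8.703

F(6.9) = 16.23000, F(9.9) = -14.37000
r_2 = 9.90000 − (-14.37000)·(9.90000 − 6.90000) / (-14.37000 − 16.23000) = 9.90000 − (-43.11000)/(-30.60000) = 8.49118
F(8.49118) = 2.24169
r_3 = 8.49118 − 2.24169·(8.49118 − 9.90000) / (2.24169 − (-14.37000)) = 8.49118 − (-3.15814)/(16.61169) = 8.68129
F(8.68129) = 0.23170
r_4 = 8.68129 − 0.23170·(8.68129 − 8.49118) / (0.23170 − 2.24169) = 8.68129 − (0.04405)/(-2.00999) = 8.70321
F(8.70321) = -0.00465
r_5 = 8.70321 − (-0.00465)·(8.70321 − 8.68129) / (-0.00465 − 0.23170) = 8.70321 − (-0.00010)/(-0.23634) = 8.70278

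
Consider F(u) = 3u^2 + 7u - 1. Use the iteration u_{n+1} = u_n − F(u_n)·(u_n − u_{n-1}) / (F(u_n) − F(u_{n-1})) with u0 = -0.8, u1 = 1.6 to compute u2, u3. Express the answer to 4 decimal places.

F(-0.8) = -4.680000, F(1.6) = 17.880000
u2 = 1.600000 − 17.880000·(1.600000 − (-0.800000)) / (17.880000 − (-4.680000)) = 1.600000 − (42.912000)/(22.560000) = -0.302128
F(-0.302128) = -2.841050
u3 = -0.302128 − (-2.841050)·(-0.302128 − 1.600000) / (-2.841050 − 17.880000) = -0.302128 − (5.404040)/(-20.721050) = -0.041328

-0.3021, -0.0413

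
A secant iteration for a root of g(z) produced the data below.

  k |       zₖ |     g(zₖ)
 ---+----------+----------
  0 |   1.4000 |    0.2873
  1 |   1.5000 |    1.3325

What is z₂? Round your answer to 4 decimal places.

1.3725

z₂ = 1.5000 − 1.3325·(1.5000 − 1.4000) / (1.3325 − 0.2873)
   = 1.5000 − (0.133250)/(1.045200) = 1.372512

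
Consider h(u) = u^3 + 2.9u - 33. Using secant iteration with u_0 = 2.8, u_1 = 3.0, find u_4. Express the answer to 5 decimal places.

2.90713

h(2.8) = -2.9280000, h(3.0) = 2.7000000
u_2 = 3.0000000 − 2.7000000·(3.0000000 − 2.8000000) / (2.7000000 − (-2.9280000)) = 3.0000000 − (0.5400000)/(5.6280000) = 2.9040512
h(2.9040512) = -0.0868977
u_3 = 2.9040512 − (-0.0868977)·(2.9040512 − 3.0000000) / (-0.0868977 − 2.7000000) = 2.9040512 − (0.0083377)/(-2.7868977) = 2.9070429
h(2.9070429) = -0.0024504
u_4 = 2.9070429 − (-0.0024504)·(2.9070429 − 2.9040512) / (-0.0024504 − (-0.0868977)) = 2.9070429 − (-0.0000073)/(0.0844472) = 2.9071297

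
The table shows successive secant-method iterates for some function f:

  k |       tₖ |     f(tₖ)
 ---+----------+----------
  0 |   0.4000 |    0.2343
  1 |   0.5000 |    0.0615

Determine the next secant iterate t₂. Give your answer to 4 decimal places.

0.5356

t₂ = 0.5000 − 0.0615·(0.5000 − 0.4000) / (0.0615 − 0.2343)
   = 0.5000 − (0.006150)/(-0.172800) = 0.535590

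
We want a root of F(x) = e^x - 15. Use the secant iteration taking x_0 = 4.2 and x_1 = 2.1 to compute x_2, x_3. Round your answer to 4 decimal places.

F(4.2) = 51.686331, F(2.1) = -6.833830
x_2 = 2.100000 − (-6.833830)·(2.100000 − 4.200000) / (-6.833830 − 51.686331) = 2.100000 − (14.351043)/(-58.520161) = 2.345232
F(2.345232) = -4.564302
x_3 = 2.345232 − (-4.564302)·(2.345232 − 2.100000) / (-4.564302 − (-6.833830)) = 2.345232 − (-1.119315)/(2.269528) = 2.838425

2.3452, 2.8384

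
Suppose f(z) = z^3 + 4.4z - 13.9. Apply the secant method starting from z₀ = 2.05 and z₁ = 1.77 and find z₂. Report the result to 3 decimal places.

f(2.05) = 3.73512, f(1.77) = -0.56677
z₂ = 1.77000 − (-0.56677)·(1.77000 − 2.05000) / (-0.56677 − 3.73512) = 1.77000 − (0.15869)/(-4.30189) = 1.80689

1.807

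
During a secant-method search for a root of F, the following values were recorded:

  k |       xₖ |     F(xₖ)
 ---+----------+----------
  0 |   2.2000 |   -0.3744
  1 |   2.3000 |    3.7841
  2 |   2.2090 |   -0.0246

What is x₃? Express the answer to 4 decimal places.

2.2096

x₃ = 2.2090 − (-0.0246)·(2.2090 − 2.3000) / (-0.0246 − 3.7841)
   = 2.2090 − (0.002239)/(-3.808700) = 2.209588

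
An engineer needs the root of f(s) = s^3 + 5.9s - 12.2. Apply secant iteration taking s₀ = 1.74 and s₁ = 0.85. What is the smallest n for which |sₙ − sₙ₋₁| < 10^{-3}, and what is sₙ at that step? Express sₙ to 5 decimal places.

f(1.74) = 3.3340240, f(0.85) = -6.5708750
s₂ = 0.8500000 − (-6.5708750)·(-0.8900000)/(-9.9048990) = 1.4404229;  |Δ| = 0.5904229
f(1.4404229) = -0.7128899
s₃ = 1.4404229 − (-0.7128899)·(0.5904229)/(5.8579851) = 1.5122746;  |Δ| = 0.0718517
f(1.5122746) = 0.1809536
s₄ = 1.5122746 − 0.1809536·(0.0718517)/(0.8938435) = 1.4977286;  |Δ| = 0.0145460
f(1.4977286) = -0.0037097
s₅ = 1.4977286 − (-0.0037097)·(-0.0145460)/(-0.1846633) = 1.4980208;  |Δ| = 0.0002922
|s₅ − s₄| = 0.0002922 < 10^{-3}

n = 5, sₙ = 1.49802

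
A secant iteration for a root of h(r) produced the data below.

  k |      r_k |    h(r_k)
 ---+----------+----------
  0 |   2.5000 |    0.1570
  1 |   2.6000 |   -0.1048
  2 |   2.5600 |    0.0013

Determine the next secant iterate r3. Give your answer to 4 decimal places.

2.5605

r3 = 2.5600 − 0.0013·(2.5600 − 2.6000) / (0.0013 − (-0.1048))
   = 2.5600 − (-0.000052)/(0.106100) = 2.560490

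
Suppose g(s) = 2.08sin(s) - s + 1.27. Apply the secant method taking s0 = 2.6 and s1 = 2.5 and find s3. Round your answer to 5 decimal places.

2.50555

g(2.6) = -0.2577571, g(2.5) = 0.0148221
s2 = 2.5000000 − 0.0148221·(2.5000000 − 2.6000000) / (0.0148221 − (-0.2577571)) = 2.5000000 − (-0.0014822)/(0.2725792) = 2.5054377
g(2.5054377) = 0.0003047
s3 = 2.5054377 − 0.0003047·(2.5054377 − 2.5000000) / (0.0003047 − 0.0148221) = 2.5054377 − (0.0000017)/(-0.0145173) = 2.5055518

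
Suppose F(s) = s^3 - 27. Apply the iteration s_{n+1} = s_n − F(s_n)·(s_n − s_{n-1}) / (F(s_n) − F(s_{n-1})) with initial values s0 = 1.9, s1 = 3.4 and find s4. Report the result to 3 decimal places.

F(1.9) = -20.14100, F(3.4) = 12.30400
s2 = 3.40000 − 12.30400·(3.40000 − 1.90000) / (12.30400 − (-20.14100)) = 3.40000 − (18.45600)/(32.44500) = 2.83116
F(2.83116) = -4.30692
s3 = 2.83116 − (-4.30692)·(2.83116 − 3.40000) / (-4.30692 − 12.30400) = 2.83116 − (2.44995)/(-16.61092) = 2.97865
F(2.97865) = -0.57234
s4 = 2.97865 − (-0.57234)·(2.97865 − 2.83116) / (-0.57234 − (-4.30692)) = 2.97865 − (-0.08441)/(3.73458) = 3.00125

3.001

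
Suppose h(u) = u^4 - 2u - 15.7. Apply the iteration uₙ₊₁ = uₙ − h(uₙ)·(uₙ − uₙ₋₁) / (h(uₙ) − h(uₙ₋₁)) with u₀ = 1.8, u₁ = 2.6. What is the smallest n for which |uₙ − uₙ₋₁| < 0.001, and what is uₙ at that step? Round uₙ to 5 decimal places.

h(1.8) = -8.8024000, h(2.6) = 24.7976000
u₂ = 2.6000000 − 24.7976000·(0.8000000)/(33.6000000) = 2.0095810;  |Δ| = 0.5904190
h(2.0095810) = -3.4103613
u₃ = 2.0095810 − (-3.4103613)·(-0.5904190)/(-28.2079613) = 2.0809630;  |Δ| = 0.0713821
h(2.0809630) = -1.1095009
u₄ = 2.0809630 − (-1.1095009)·(0.0713821)/(2.3008605) = 2.1153842;  |Δ| = 0.0344212
h(2.1153842) = 0.0935184
u₅ = 2.1153842 − 0.0935184·(0.0344212)/(1.2030193) = 2.1127085;  |Δ| = 0.0026758
h(2.1127085) = -0.0022541
u₆ = 2.1127085 − (-0.0022541)·(-0.0026758)/(-0.0957725) = 2.1127714;  |Δ| = 0.0000630
|u₆ − u₅| = 0.0000630 < 0.001

n = 6, uₙ = 2.11277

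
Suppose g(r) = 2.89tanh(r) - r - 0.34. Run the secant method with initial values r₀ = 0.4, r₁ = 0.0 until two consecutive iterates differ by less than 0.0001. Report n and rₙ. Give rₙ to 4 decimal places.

n = 5, rₙ = 0.1830

g(0.4) = 0.358053, g(0.0) = -0.340000
r₂ = 0.000000 − (-0.340000)·(-0.400000)/(-0.698053) = 0.194828;  |Δ| = 0.194828
g(0.194828) = 0.021207
r₃ = 0.194828 − 0.021207·(0.194828)/(0.361207) = 0.183389;  |Δ| = 0.011439
g(0.183389) = 0.000743
r₄ = 0.183389 − 0.000743·(-0.011439)/(-0.020464) = 0.182974;  |Δ| = 0.000415
g(0.182974) = -0.000003
r₅ = 0.182974 − (-0.000003)·(-0.000415)/(-0.000745) = 0.182975;  |Δ| = 0.000001
|r₅ − r₄| = 0.000001 < 0.0001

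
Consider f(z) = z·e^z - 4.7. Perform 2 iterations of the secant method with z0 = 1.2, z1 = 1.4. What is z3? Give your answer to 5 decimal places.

f(1.2) = -0.7158597, f(1.4) = 0.9772800
z2 = 1.4000000 − 0.9772800·(1.4000000 − 1.2000000) / (0.9772800 − (-0.7158597)) = 1.4000000 − (0.1954560)/(1.6931396) = 1.2845600
f(1.2845600) = -0.0587845
z3 = 1.2845600 − (-0.0587845)·(1.2845600 − 1.4000000) / (-0.0587845 − 0.9772800) = 1.2845600 − (0.0067861)/(-1.0360644) = 1.2911099

1.29111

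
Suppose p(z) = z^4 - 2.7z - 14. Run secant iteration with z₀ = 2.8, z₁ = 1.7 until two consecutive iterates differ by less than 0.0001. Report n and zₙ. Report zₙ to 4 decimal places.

p(2.8) = 39.905600, p(1.7) = -10.237900
z₂ = 1.700000 − (-10.237900)·(-1.100000)/(-50.143500) = 1.924589;  |Δ| = 0.224589
p(1.924589) = -5.476451
z₃ = 1.924589 − (-5.476451)·(0.224589)/(4.761449) = 2.182904;  |Δ| = 0.258315
p(2.182904) = 2.812045
z₄ = 2.182904 − 2.812045·(0.258315)/(8.288496) = 2.095265;  |Δ| = 0.087639
p(2.095265) = -0.383918
z₅ = 2.095265 − (-0.383918)·(-0.087639)/(-3.195963) = 2.105793;  |Δ| = 0.010528
p(2.105793) = -0.022058
z₆ = 2.105793 − (-0.022058)·(0.010528)/(0.361860) = 2.106435;  |Δ| = 0.000642
p(2.106435) = 0.000190
z₇ = 2.106435 − 0.000190·(0.000642)/(0.022249) = 2.106429;  |Δ| = 0.000005
|z₇ − z₆| = 0.000005 < 0.0001

n = 7, zₙ = 2.1064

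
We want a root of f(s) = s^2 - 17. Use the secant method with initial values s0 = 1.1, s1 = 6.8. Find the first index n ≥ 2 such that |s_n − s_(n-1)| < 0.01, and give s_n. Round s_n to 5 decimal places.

n = 6, s_n = 4.12310

f(1.1) = -15.7900000, f(6.8) = 29.2400000
s2 = 6.8000000 − 29.2400000·(5.7000000)/(45.0300000) = 3.0987342;  |Δ| = 3.7012658
f(3.0987342) = -7.3978465
s3 = 3.0987342 − (-7.3978465)·(-3.7012658)/(-36.6378465) = 3.8460870;  |Δ| = 0.7473528
f(3.8460870) = -2.2076151
s4 = 3.8460870 − (-2.2076151)·(0.7473528)/(5.1902314) = 4.1639663;  |Δ| = 0.3178793
f(4.1639663) = 0.3386153
s5 = 4.1639663 − 0.3386153·(0.3178793)/(2.5462304) = 4.1216925;  |Δ| = 0.0422738
f(4.1216925) = -0.0116509
s6 = 4.1216925 − (-0.0116509)·(-0.0422738)/(-0.3502662) = 4.1230987;  |Δ| = 0.0014062
|s6 − s5| = 0.0014062 < 0.01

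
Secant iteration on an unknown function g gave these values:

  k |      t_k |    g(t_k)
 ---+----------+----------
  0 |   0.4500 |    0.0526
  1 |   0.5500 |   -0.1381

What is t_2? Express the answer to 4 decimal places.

0.4776

t_2 = 0.5500 − (-0.1381)·(0.5500 − 0.4500) / (-0.1381 − 0.0526)
   = 0.5500 − (-0.013810)/(-0.190700) = 0.477583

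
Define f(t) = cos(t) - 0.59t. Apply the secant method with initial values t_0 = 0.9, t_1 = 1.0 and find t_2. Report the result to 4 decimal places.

0.9646

f(0.9) = 0.090610, f(1.0) = -0.049698
t_2 = 1.000000 − (-0.049698)·(1.000000 − 0.900000) / (-0.049698 − 0.090610) = 1.000000 − (-0.004970)/(-0.140308) = 0.964579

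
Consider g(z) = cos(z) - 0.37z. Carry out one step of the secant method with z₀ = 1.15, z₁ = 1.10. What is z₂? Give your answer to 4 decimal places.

g(1.15) = -0.017013, g(1.10) = 0.046596
z₂ = 1.100000 − 0.046596·(1.100000 − 1.150000) / (0.046596 − (-0.017013)) = 1.100000 − (-0.002330)/(0.063609) = 1.136627

1.1366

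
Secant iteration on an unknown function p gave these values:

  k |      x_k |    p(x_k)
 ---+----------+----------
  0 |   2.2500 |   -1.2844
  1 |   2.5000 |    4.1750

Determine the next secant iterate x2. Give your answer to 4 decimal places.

2.3088

x2 = 2.5000 − 4.1750·(2.5000 − 2.2500) / (4.1750 − (-1.2844))
   = 2.5000 − (1.043750)/(5.459400) = 2.308816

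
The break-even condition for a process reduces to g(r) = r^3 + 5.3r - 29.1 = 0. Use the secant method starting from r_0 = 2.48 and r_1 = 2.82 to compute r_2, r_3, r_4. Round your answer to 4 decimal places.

g(2.48) = -0.703008, g(2.82) = 8.271768
r_2 = 2.820000 − 8.271768·(2.820000 − 2.480000) / (8.271768 − (-0.703008)) = 2.820000 − (2.812401)/(8.974776) = 2.506633
g(2.506633) = -0.065153
r_3 = 2.506633 − (-0.065153)·(2.506633 − 2.820000) / (-0.065153 − 8.271768) = 2.506633 − (0.020417)/(-8.336921) = 2.509082
g(2.509082) = -0.005966
r_4 = 2.509082 − (-0.005966)·(2.509082 − 2.506633) / (-0.005966 − (-0.065153)) = 2.509082 − (-0.000015)/(0.059186) = 2.509329

2.5066, 2.5091, 2.5093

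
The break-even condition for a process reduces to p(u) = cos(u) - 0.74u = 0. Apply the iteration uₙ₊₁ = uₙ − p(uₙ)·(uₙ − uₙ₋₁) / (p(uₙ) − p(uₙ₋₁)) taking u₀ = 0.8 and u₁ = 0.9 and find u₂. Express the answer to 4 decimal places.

0.8702

p(0.8) = 0.104707, p(0.9) = -0.044390
u₂ = 0.900000 − (-0.044390)·(0.900000 − 0.800000) / (-0.044390 − 0.104707) = 0.900000 − (-0.004439)/(-0.149097) = 0.870227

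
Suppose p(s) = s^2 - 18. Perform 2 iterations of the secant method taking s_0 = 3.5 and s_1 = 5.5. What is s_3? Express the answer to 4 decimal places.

4.2291

p(3.5) = -5.750000, p(5.5) = 12.250000
s_2 = 5.500000 − 12.250000·(5.500000 − 3.500000) / (12.250000 − (-5.750000)) = 5.500000 − (24.500000)/(18.000000) = 4.138889
p(4.138889) = -0.869599
s_3 = 4.138889 − (-0.869599)·(4.138889 − 5.500000) / (-0.869599 − 12.250000) = 4.138889 − (1.183621)/(-13.119599) = 4.229107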